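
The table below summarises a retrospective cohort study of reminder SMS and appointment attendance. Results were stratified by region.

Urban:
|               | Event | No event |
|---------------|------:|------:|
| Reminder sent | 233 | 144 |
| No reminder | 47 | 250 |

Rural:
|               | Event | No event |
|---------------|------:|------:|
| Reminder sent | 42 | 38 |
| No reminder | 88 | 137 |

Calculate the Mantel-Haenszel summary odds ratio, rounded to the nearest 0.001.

OR_MH = Σ(aᵢdᵢ/nᵢ) / Σ(bᵢcᵢ/nᵢ), where nᵢ is the stratum total.
Stratum 1 (Urban): n = 674; a·d/n = 233·250/674 = 86.4243; b·c/n = 144·47/674 = 10.0415
Stratum 2 (Rural): n = 305; a·d/n = 42·137/305 = 18.8656; b·c/n = 38·88/305 = 10.9639
OR_MH = (86.4243 + 18.8656) / (10.0415 + 10.9639) = 105.2899 / 21.0055 = 5.01250

5.012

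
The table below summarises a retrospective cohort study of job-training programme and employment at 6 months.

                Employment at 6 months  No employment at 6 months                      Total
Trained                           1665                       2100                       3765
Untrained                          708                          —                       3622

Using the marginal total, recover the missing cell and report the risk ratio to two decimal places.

2.26

The missing cell is in the unexposed row: 3622 − 708 = 2914.
So a = 1665, b = 2100, c = 708, d = 2914.
RR = [a/(a+b)] / [c/(c+d)] = (1665/3765) / (708/3622) = 0.44223/0.19547 = 2.26237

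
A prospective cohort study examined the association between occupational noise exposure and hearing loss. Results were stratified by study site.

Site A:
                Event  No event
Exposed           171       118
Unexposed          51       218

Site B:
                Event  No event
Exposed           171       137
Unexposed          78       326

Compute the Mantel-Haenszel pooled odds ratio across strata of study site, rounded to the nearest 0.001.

OR_MH = Σ(aᵢdᵢ/nᵢ) / Σ(bᵢcᵢ/nᵢ), where nᵢ is the stratum total.
Stratum 1 (Site A): n = 558; a·d/n = 171·218/558 = 66.8065; b·c/n = 118·51/558 = 10.7849
Stratum 2 (Site B): n = 712; a·d/n = 171·326/712 = 78.2949; b·c/n = 137·78/712 = 15.0084
OR_MH = (66.8065 + 78.2949) / (10.7849 + 15.0084) = 145.1014 / 25.7934 = 5.62553

5.626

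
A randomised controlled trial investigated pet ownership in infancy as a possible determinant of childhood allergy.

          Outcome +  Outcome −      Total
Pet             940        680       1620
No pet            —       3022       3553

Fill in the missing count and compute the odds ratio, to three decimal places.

The missing cell is in the unexposed row: 3553 − 3022 = 531.
So a = 940, b = 680, c = 531, d = 3022.
OR = (a·d)/(b·c) = (940 × 3022) / (680 × 531) = 2840680 / 361080 = 7.86718

7.867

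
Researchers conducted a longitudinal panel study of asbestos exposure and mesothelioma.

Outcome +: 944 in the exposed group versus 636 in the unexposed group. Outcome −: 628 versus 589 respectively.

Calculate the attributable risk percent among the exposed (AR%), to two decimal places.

13.54

From the description: a = 944, b = 628, c = 636, d = 589.
Risk in exposed = 944/1572 = 0.60051; risk in unexposed = 636/1225 = 0.51918.
RR = 0.60051/0.51918 = 1.15664
AR% = (RR − 1)/RR × 100 = (1.15664 − 1)/1.15664 × 100 = 13.5427%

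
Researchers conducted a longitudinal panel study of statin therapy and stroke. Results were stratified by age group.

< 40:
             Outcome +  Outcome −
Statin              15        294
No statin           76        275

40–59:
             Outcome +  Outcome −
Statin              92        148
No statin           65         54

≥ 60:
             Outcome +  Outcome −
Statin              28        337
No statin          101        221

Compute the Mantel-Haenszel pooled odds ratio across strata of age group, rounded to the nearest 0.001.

OR_MH = Σ(aᵢdᵢ/nᵢ) / Σ(bᵢcᵢ/nᵢ), where nᵢ is the stratum total.
Stratum 1 (< 40): n = 660; a·d/n = 15·275/660 = 6.2500; b·c/n = 294·76/660 = 33.8545
Stratum 2 (40–59): n = 359; a·d/n = 92·54/359 = 13.8384; b·c/n = 148·65/359 = 26.7967
Stratum 3 (≥ 60): n = 687; a·d/n = 28·221/687 = 9.0073; b·c/n = 337·101/687 = 49.5444
OR_MH = (6.2500 + 13.8384 + 9.0073) / (33.8545 + 26.7967 + 49.5444) = 29.0957 / 110.1956 = 0.26404

0.264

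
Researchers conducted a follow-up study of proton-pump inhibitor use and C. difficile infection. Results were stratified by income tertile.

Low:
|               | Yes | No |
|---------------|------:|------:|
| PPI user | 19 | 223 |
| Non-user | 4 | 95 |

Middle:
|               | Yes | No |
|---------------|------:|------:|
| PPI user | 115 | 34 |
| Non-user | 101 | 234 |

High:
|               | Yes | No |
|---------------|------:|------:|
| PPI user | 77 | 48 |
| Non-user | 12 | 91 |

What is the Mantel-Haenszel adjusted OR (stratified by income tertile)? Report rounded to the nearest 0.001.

7.487

OR_MH = Σ(aᵢdᵢ/nᵢ) / Σ(bᵢcᵢ/nᵢ), where nᵢ is the stratum total.
Stratum 1 (Low): n = 341; a·d/n = 19·95/341 = 5.2933; b·c/n = 223·4/341 = 2.6158
Stratum 2 (Middle): n = 484; a·d/n = 115·234/484 = 55.5992; b·c/n = 34·101/484 = 7.0950
Stratum 3 (High): n = 228; a·d/n = 77·91/228 = 30.7325; b·c/n = 48·12/228 = 2.5263
OR_MH = (5.2933 + 55.5992 + 30.7325) / (2.6158 + 7.0950 + 2.5263) = 91.6249 / 12.2372 = 7.48741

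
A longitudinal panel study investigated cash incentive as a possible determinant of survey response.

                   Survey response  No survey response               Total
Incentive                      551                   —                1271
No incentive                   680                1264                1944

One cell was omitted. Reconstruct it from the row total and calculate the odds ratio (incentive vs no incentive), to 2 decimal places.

1.42

The missing cell is in the exposed row: 1271 − 551 = 720.
So a = 551, b = 720, c = 680, d = 1264.
OR = (a·d)/(b·c) = (551 × 1264) / (720 × 680) = 696464 / 489600 = 1.42252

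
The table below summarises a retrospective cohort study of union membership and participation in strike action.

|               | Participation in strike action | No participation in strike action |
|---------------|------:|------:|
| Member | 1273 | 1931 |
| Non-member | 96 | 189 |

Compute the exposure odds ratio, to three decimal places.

1.298

Cells: a = 1273, b = 1931, c = 96, d = 189.
OR = (a·d)/(b·c) = (1273 × 189) / (1931 × 96) = 240597 / 185376 = 1.29789
The odds of participation in strike action are about 1.30 times as high in the member group.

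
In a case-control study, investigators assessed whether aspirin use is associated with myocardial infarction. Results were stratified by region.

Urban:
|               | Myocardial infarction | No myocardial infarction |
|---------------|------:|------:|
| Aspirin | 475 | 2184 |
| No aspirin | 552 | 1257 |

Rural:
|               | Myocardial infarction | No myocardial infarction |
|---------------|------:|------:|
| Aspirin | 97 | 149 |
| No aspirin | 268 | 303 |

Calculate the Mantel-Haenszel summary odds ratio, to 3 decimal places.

0.532

OR_MH = Σ(aᵢdᵢ/nᵢ) / Σ(bᵢcᵢ/nᵢ), where nᵢ is the stratum total.
Stratum 1 (Urban): n = 4468; a·d/n = 475·1257/4468 = 133.6336; b·c/n = 2184·552/4468 = 269.8227
Stratum 2 (Rural): n = 817; a·d/n = 97·303/817 = 35.9743; b·c/n = 149·268/817 = 48.8764
OR_MH = (133.6336 + 35.9743) / (269.8227 + 48.8764) = 169.6079 / 318.6991 = 0.53219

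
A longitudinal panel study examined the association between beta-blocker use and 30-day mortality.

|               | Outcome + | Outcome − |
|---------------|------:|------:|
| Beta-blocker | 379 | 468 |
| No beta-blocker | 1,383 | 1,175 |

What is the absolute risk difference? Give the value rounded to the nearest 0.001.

-0.093

Cells: a = 379, b = 468, c = 1383, d = 1175.
Risk in exposed = 379/847 = 0.447462; risk in unexposed = 1383/2558 = 0.540657.
Risk difference = 0.447462 − 0.540657 = -0.093195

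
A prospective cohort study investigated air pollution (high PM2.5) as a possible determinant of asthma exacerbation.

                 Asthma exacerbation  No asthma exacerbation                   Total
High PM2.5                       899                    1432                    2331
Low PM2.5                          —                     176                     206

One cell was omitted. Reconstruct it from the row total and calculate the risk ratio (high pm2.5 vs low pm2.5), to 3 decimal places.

2.648

The missing cell is in the unexposed row: 206 − 176 = 30.
So a = 899, b = 1432, c = 30, d = 176.
RR = [a/(a+b)] / [c/(c+d)] = (899/2331) / (30/206) = 0.38567/0.14563 = 2.64828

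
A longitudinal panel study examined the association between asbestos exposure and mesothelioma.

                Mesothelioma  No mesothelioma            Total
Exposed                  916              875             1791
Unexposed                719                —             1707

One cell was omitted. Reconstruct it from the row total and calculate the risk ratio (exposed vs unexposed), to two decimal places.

The missing cell is in the unexposed row: 1707 − 719 = 988.
So a = 916, b = 875, c = 719, d = 988.
RR = [a/(a+b)] / [c/(c+d)] = (916/1791) / (719/1707) = 0.51145/0.42121 = 1.21424

1.21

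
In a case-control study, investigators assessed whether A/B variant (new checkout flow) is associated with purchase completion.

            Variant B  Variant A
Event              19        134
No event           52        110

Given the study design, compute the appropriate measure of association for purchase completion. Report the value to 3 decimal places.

0.300

Reading the table with exposure as columns: a = 19 (Variant B, case), b = 52 (Variant B, non-case), c = 134 (Variant A, case), d = 110.
This is a case-control study: participants were sampled on outcome status, so risks in the source population cannot be estimated directly — relative risk is not valid here. The odds ratio is the appropriate measure.
OR = (a·d)/(b·c) = (19 × 110) / (52 × 134) = 2090 / 6968 = 0.29994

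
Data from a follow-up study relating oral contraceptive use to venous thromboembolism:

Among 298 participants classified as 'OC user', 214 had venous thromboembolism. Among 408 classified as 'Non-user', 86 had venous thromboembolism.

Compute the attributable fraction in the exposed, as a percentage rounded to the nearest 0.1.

From the description: a = 214, b = 84, c = 86, d = 322.
Risk in exposed = 214/298 = 0.71812; risk in unexposed = 86/408 = 0.21078.
RR = 0.71812/0.21078 = 3.40690
AR% = (RR − 1)/RR × 100 = (3.40690 − 1)/3.40690 × 100 = 70.6478%

70.6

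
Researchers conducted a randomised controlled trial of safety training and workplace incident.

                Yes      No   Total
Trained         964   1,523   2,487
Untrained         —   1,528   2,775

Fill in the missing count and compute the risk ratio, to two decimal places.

0.86

The missing cell is in the unexposed row: 2775 − 1528 = 1247.
So a = 964, b = 1523, c = 1247, d = 1528.
RR = [a/(a+b)] / [c/(c+d)] = (964/2487) / (1247/2775) = 0.38762/0.44937 = 0.86258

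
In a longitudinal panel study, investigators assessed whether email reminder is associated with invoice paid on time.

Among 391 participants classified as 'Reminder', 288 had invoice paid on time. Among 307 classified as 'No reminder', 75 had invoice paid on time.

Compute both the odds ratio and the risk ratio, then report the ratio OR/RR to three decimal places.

2.869

From the description: a = 288, b = 103, c = 75, d = 232.
OR = (288·232)/(103·75) = 66816/7725 = 8.64932
Risk in exposed = 288/391 = 0.73657; risk in unexposed = 75/307 = 0.24430; RR = 3.01504
OR/RR = 8.64932 / 3.01504 = 2.86873
The outcome is not rare, so the OR lies further from 1 than the RR.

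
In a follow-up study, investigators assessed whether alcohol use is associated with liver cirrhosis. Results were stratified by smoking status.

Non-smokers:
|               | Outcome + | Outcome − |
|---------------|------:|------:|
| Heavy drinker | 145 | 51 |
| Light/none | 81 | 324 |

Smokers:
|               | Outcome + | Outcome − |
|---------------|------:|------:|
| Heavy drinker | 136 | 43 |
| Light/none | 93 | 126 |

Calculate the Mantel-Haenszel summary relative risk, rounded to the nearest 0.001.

RR_MH = Σ(aᵢ·n₀ᵢ/nᵢ) / Σ(cᵢ·n₁ᵢ/nᵢ), with n₁ᵢ = aᵢ+bᵢ (exposed), n₀ᵢ = cᵢ+dᵢ (unexposed), nᵢ = n₁ᵢ+n₀ᵢ.
Stratum 1 (Non-smokers): n₁ = 196, n₀ = 405, n = 601; a·n₀/n = 145·405/601 = 97.7121; c·n₁/n = 81·196/601 = 26.4160
Stratum 2 (Smokers): n₁ = 179, n₀ = 219, n = 398; a·n₀/n = 136·219/398 = 74.8342; c·n₁/n = 93·179/398 = 41.8266
RR_MH = (97.7121 + 74.8342) / (26.4160 + 41.8266) = 172.5463 / 68.2426 = 2.52843

2.528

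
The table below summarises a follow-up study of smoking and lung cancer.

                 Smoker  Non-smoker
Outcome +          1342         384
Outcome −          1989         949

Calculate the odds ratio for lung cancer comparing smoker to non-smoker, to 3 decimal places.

1.667

Reading the table with exposure as columns: a = 1342 (Smoker, case), b = 1989 (Smoker, non-case), c = 384 (Non-smoker, case), d = 949.
OR = (a·d)/(b·c) = (1342 × 949) / (1989 × 384) = 1273558 / 763776 = 1.66745
The odds of lung cancer are about 1.67 times as high in the smoker group.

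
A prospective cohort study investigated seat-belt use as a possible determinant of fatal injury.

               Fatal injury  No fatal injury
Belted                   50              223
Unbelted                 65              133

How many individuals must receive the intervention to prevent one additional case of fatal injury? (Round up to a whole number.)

Risk in treated group = 50/273 = 0.18315; risk in control = 65/198 = 0.32828.
Absolute risk reduction = 0.32828 − 0.18315 = 0.14513
NNT = 1 / ARR = 1 / 0.14513 = 6.890 → round up → 7

7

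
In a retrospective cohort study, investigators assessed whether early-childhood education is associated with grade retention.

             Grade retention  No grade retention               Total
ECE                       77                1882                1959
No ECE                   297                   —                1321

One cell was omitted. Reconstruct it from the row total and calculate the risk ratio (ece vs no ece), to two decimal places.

0.17

The missing cell is in the unexposed row: 1321 − 297 = 1024.
So a = 77, b = 1882, c = 297, d = 1024.
RR = [a/(a+b)] / [c/(c+d)] = (77/1959) / (297/1321) = 0.03931/0.22483 = 0.17482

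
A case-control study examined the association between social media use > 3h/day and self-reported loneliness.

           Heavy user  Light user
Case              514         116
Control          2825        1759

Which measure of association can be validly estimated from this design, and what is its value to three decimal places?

2.759

Reading the table with exposure as columns: a = 514 (Heavy user, case), b = 2825 (Heavy user, non-case), c = 116 (Light user, case), d = 1759.
This is a case-control study: participants were sampled on outcome status, so risks in the source population cannot be estimated directly — relative risk is not valid here. The odds ratio is the appropriate measure.
OR = (a·d)/(b·c) = (514 × 1759) / (2825 × 116) = 904126 / 327700 = 2.75901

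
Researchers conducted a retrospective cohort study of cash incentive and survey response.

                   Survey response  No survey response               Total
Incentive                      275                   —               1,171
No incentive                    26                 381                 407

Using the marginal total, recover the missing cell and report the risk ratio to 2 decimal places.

3.68

The missing cell is in the exposed row: 1171 − 275 = 896.
So a = 275, b = 896, c = 26, d = 381.
RR = [a/(a+b)] / [c/(c+d)] = (275/1171) / (26/407) = 0.23484/0.06388 = 3.67618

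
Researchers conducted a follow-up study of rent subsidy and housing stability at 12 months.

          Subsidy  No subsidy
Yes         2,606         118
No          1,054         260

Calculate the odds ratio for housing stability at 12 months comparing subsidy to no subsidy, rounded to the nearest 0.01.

5.45

Reading the table with exposure as columns: a = 2606 (Subsidy, case), b = 1054 (Subsidy, non-case), c = 118 (No subsidy, case), d = 260.
OR = (a·d)/(b·c) = (2606 × 260) / (1054 × 118) = 677560 / 124372 = 5.44785
The odds of housing stability at 12 months are about 5.45 times as high in the subsidy group.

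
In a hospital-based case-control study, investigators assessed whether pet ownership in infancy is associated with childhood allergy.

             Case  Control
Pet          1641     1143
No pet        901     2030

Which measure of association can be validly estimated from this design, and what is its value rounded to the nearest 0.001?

3.235

Cells: a = 1641, b = 1143, c = 901, d = 2030.
This is a hospital-based case-control study: participants were sampled on outcome status, so risks in the source population cannot be estimated directly — relative risk is not valid here. The odds ratio is the appropriate measure.
OR = (a·d)/(b·c) = (1641 × 2030) / (1143 × 901) = 3331230 / 1029843 = 3.23470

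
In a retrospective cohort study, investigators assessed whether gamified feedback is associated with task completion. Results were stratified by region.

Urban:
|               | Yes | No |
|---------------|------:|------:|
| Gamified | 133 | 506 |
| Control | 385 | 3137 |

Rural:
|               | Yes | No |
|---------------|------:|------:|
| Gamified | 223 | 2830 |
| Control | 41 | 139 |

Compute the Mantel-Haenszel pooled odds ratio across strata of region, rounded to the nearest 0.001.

1.328

OR_MH = Σ(aᵢdᵢ/nᵢ) / Σ(bᵢcᵢ/nᵢ), where nᵢ is the stratum total.
Stratum 1 (Urban): n = 4161; a·d/n = 133·3137/4161 = 100.2694; b·c/n = 506·385/4161 = 46.8181
Stratum 2 (Rural): n = 3233; a·d/n = 223·139/3233 = 9.5877; b·c/n = 2830·41/3233 = 35.8893
OR_MH = (100.2694 + 9.5877) / (46.8181 + 35.8893) = 109.8571 / 82.7073 = 1.32826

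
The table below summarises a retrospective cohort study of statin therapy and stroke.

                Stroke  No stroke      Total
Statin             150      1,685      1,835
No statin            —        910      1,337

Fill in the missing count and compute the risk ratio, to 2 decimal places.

0.26

The missing cell is in the unexposed row: 1337 − 910 = 427.
So a = 150, b = 1685, c = 427, d = 910.
RR = [a/(a+b)] / [c/(c+d)] = (150/1835) / (427/1337) = 0.08174/0.31937 = 0.25595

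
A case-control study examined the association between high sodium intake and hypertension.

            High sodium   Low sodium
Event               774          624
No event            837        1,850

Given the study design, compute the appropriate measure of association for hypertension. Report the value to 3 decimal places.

Reading the table with exposure as columns: a = 774 (High sodium, case), b = 837 (High sodium, non-case), c = 624 (Low sodium, case), d = 1850.
This is a case-control study: participants were sampled on outcome status, so risks in the source population cannot be estimated directly — relative risk is not valid here. The odds ratio is the appropriate measure.
OR = (a·d)/(b·c) = (774 × 1850) / (837 × 624) = 1431900 / 522288 = 2.74159

2.742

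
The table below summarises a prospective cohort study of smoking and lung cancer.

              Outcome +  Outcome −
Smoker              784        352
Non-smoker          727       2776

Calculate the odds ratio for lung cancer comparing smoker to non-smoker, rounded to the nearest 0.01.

8.50

Cells: a = 784, b = 352, c = 727, d = 2776.
OR = (a·d)/(b·c) = (784 × 2776) / (352 × 727) = 2176384 / 255904 = 8.50469
The odds of lung cancer are about 8.50 times as high in the smoker group.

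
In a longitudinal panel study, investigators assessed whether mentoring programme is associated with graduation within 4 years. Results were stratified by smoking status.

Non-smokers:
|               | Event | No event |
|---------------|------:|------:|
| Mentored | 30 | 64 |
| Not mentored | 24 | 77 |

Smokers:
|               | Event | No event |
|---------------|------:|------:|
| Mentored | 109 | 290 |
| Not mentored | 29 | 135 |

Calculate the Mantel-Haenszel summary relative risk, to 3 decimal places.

1.472

RR_MH = Σ(aᵢ·n₀ᵢ/nᵢ) / Σ(cᵢ·n₁ᵢ/nᵢ), with n₁ᵢ = aᵢ+bᵢ (exposed), n₀ᵢ = cᵢ+dᵢ (unexposed), nᵢ = n₁ᵢ+n₀ᵢ.
Stratum 1 (Non-smokers): n₁ = 94, n₀ = 101, n = 195; a·n₀/n = 30·101/195 = 15.5385; c·n₁/n = 24·94/195 = 11.5692
Stratum 2 (Smokers): n₁ = 399, n₀ = 164, n = 563; a·n₀/n = 109·164/563 = 31.7513; c·n₁/n = 29·399/563 = 20.5524
RR_MH = (15.5385 + 31.7513) / (11.5692 + 20.5524) = 47.2898 / 32.1216 = 1.47221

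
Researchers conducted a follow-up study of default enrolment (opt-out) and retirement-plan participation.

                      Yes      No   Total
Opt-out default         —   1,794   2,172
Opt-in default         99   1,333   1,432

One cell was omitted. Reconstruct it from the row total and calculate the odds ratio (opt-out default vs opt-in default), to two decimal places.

2.84

The missing cell is in the exposed row: 2172 − 1794 = 378.
So a = 378, b = 1794, c = 99, d = 1333.
OR = (a·d)/(b·c) = (378 × 1333) / (1794 × 99) = 503874 / 177606 = 2.83703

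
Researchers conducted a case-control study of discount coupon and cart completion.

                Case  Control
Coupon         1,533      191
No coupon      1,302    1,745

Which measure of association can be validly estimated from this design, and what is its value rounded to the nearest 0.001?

10.757

Cells: a = 1533, b = 191, c = 1302, d = 1745.
This is a case-control study: participants were sampled on outcome status, so risks in the source population cannot be estimated directly — relative risk is not valid here. The odds ratio is the appropriate measure.
OR = (a·d)/(b·c) = (1533 × 1745) / (191 × 1302) = 2675085 / 248682 = 10.75705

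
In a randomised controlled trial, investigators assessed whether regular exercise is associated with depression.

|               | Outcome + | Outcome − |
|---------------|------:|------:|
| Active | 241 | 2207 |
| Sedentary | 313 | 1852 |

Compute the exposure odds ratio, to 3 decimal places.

Cells: a = 241, b = 2207, c = 313, d = 1852.
OR = (a·d)/(b·c) = (241 × 1852) / (2207 × 313) = 446332 / 690791 = 0.64612
Exposure is associated with lower odds of depression (OR = 0.65 < 1).

0.646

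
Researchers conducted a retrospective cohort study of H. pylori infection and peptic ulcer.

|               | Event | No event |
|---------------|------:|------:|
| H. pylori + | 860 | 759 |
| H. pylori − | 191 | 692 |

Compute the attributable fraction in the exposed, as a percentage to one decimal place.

59.3

Cells: a = 860, b = 759, c = 191, d = 692.
Risk in exposed = 860/1619 = 0.53119; risk in unexposed = 191/883 = 0.21631.
RR = 0.53119/0.21631 = 2.45572
AR% = (RR − 1)/RR × 100 = (2.45572 − 1)/2.45572 × 100 = 59.2788%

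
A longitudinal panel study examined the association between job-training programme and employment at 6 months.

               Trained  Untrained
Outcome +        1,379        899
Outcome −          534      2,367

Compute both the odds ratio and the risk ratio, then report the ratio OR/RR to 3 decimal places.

2.596

Reading the table with exposure as columns: a = 1379 (Trained, case), b = 534 (Trained, non-case), c = 899 (Untrained, case), d = 2367.
OR = (1379·2367)/(534·899) = 3264093/480066 = 6.79926
Risk in exposed = 1379/1913 = 0.72086; risk in unexposed = 899/3266 = 0.27526; RR = 2.61882
OR/RR = 6.79926 / 2.61882 = 2.59631
The outcome is not rare, so the OR lies further from 1 than the RR.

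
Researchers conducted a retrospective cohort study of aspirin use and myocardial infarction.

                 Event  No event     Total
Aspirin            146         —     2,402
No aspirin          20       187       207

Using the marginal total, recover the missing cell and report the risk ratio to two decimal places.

The missing cell is in the exposed row: 2402 − 146 = 2256.
So a = 146, b = 2256, c = 20, d = 187.
RR = [a/(a+b)] / [c/(c+d)] = (146/2402) / (20/207) = 0.06078/0.09662 = 0.62910

0.63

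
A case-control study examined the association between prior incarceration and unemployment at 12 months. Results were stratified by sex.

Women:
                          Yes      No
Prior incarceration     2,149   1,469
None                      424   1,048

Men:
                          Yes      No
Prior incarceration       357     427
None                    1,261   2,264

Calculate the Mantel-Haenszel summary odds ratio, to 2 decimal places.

2.55

OR_MH = Σ(aᵢdᵢ/nᵢ) / Σ(bᵢcᵢ/nᵢ), where nᵢ is the stratum total.
Stratum 1 (Women): n = 5090; a·d/n = 2149·1048/5090 = 442.4660; b·c/n = 1469·424/5090 = 122.3686
Stratum 2 (Men): n = 4309; a·d/n = 357·2264/4309 = 187.5721; b·c/n = 427·1261/4309 = 124.9587
OR_MH = (442.4660 + 187.5721) / (122.3686 + 124.9587) = 630.0381 / 247.3273 = 2.54739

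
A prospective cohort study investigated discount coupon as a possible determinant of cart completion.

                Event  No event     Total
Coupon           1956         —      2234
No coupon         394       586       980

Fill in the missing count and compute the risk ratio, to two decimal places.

The missing cell is in the exposed row: 2234 − 1956 = 278.
So a = 1956, b = 278, c = 394, d = 586.
RR = [a/(a+b)] / [c/(c+d)] = (1956/2234) / (394/980) = 0.87556/0.40204 = 2.17779

2.18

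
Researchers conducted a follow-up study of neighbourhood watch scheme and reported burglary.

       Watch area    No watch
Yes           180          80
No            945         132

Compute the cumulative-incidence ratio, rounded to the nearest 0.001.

0.424

Reading the table with exposure as columns: a = 180 (Watch area, case), b = 945 (Watch area, non-case), c = 80 (No watch, case), d = 132.
Risk in exposed = 180/1125 = 0.16000; risk in unexposed = 80/212 = 0.37736.
RR = 0.16000 / 0.37736 = 0.42400
The risk is 58% lower among the exposed than among the unexposed.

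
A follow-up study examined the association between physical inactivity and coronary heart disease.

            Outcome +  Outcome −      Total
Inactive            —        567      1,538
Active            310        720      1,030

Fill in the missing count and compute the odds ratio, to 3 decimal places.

The missing cell is in the exposed row: 1538 − 567 = 971.
So a = 971, b = 567, c = 310, d = 720.
OR = (a·d)/(b·c) = (971 × 720) / (567 × 310) = 699120 / 175770 = 3.97747

3.977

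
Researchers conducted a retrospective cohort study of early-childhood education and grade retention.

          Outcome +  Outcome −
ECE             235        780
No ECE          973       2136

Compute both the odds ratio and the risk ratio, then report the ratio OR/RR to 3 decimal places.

Cells: a = 235, b = 780, c = 973, d = 2136.
OR = (235·2136)/(780·973) = 501960/758940 = 0.66140
Risk in exposed = 235/1015 = 0.23153; risk in unexposed = 973/3109 = 0.31296; RR = 0.73979
OR/RR = 0.66140 / 0.73979 = 0.89403
The outcome is not rare, so the OR lies further from 1 than the RR.

0.894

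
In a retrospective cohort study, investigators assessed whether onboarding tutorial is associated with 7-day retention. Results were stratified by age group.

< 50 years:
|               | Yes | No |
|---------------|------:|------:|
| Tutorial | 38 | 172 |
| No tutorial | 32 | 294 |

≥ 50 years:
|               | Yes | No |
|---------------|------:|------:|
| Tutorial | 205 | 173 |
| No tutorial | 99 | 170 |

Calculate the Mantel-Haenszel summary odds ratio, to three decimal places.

OR_MH = Σ(aᵢdᵢ/nᵢ) / Σ(bᵢcᵢ/nᵢ), where nᵢ is the stratum total.
Stratum 1 (< 50 years): n = 536; a·d/n = 38·294/536 = 20.8433; b·c/n = 172·32/536 = 10.2687
Stratum 2 (≥ 50 years): n = 647; a·d/n = 205·170/647 = 53.8640; b·c/n = 173·99/647 = 26.4714
OR_MH = (20.8433 + 53.8640) / (10.2687 + 26.4714) = 74.7073 / 36.7401 = 2.03340

2.033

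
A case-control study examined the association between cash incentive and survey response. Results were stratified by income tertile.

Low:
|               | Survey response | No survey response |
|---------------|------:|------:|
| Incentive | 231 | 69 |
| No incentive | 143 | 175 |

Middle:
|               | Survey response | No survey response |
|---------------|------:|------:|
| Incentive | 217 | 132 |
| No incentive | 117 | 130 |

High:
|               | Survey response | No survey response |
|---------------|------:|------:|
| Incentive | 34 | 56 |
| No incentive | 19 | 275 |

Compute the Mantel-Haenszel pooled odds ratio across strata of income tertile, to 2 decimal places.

OR_MH = Σ(aᵢdᵢ/nᵢ) / Σ(bᵢcᵢ/nᵢ), where nᵢ is the stratum total.
Stratum 1 (Low): n = 618; a·d/n = 231·175/618 = 65.4126; b·c/n = 69·143/618 = 15.9660
Stratum 2 (Middle): n = 596; a·d/n = 217·130/596 = 47.3322; b·c/n = 132·117/596 = 25.9128
Stratum 3 (High): n = 384; a·d/n = 34·275/384 = 24.3490; b·c/n = 56·19/384 = 2.7708
OR_MH = (65.4126 + 47.3322 + 24.3490) / (15.9660 + 25.9128 + 2.7708) = 137.0938 / 44.6496 = 3.07044

3.07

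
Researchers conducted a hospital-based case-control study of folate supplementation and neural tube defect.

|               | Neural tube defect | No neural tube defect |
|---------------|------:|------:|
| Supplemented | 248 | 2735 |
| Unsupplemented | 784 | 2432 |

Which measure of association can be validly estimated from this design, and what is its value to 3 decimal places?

0.281

Cells: a = 248, b = 2735, c = 784, d = 2432.
This is a hospital-based case-control study: participants were sampled on outcome status, so risks in the source population cannot be estimated directly — relative risk is not valid here. The odds ratio is the appropriate measure.
OR = (a·d)/(b·c) = (248 × 2432) / (2735 × 784) = 603136 / 2144240 = 0.28128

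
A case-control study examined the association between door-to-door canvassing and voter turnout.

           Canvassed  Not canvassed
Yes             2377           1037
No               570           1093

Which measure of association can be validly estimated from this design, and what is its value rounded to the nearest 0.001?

4.395

Reading the table with exposure as columns: a = 2377 (Canvassed, case), b = 570 (Canvassed, non-case), c = 1037 (Not canvassed, case), d = 1093.
This is a case-control study: participants were sampled on outcome status, so risks in the source population cannot be estimated directly — relative risk is not valid here. The odds ratio is the appropriate measure.
OR = (a·d)/(b·c) = (2377 × 1093) / (570 × 1037) = 2598061 / 591090 = 4.39537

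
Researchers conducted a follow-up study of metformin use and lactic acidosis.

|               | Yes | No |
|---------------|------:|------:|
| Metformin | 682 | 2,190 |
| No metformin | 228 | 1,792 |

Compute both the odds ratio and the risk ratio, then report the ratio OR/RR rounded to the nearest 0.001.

Cells: a = 682, b = 2190, c = 228, d = 1792.
OR = (682·1792)/(2190·228) = 1222144/499320 = 2.44762
Risk in exposed = 682/2872 = 0.23747; risk in unexposed = 228/2020 = 0.11287; RR = 2.10386
OR/RR = 2.44762 / 2.10386 = 1.16339
The outcome is not rare, so the OR lies further from 1 than the RR.

1.163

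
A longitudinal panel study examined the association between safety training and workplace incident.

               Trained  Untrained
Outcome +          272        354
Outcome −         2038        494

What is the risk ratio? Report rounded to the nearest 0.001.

Reading the table with exposure as columns: a = 272 (Trained, case), b = 2038 (Trained, non-case), c = 354 (Untrained, case), d = 494.
Risk in exposed = 272/2310 = 0.11775; risk in unexposed = 354/848 = 0.41745.
RR = 0.11775 / 0.41745 = 0.28207
The risk is 72% lower among the exposed than among the unexposed.

0.282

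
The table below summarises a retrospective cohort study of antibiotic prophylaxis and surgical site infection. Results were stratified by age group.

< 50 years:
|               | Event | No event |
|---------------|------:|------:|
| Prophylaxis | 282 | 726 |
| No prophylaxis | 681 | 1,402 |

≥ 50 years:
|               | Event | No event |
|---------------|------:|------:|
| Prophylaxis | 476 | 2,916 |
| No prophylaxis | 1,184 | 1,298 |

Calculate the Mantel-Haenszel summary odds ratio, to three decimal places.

0.312

OR_MH = Σ(aᵢdᵢ/nᵢ) / Σ(bᵢcᵢ/nᵢ), where nᵢ is the stratum total.
Stratum 1 (< 50 years): n = 3091; a·d/n = 282·1402/3091 = 127.9081; b·c/n = 726·681/3091 = 159.9502
Stratum 2 (≥ 50 years): n = 5874; a·d/n = 476·1298/5874 = 105.1835; b·c/n = 2916·1184/5874 = 587.7671
OR_MH = (127.9081 + 105.1835) / (159.9502 + 587.7671) = 233.0916 / 747.7173 = 0.31174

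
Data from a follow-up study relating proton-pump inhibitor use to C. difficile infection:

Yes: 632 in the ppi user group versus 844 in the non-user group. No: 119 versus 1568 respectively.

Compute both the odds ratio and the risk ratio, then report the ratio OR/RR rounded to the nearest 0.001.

From the description: a = 632, b = 119, c = 844, d = 1568.
OR = (632·1568)/(119·844) = 990976/100436 = 9.86674
Risk in exposed = 632/751 = 0.84154; risk in unexposed = 844/2412 = 0.34992; RR = 2.40498
OR/RR = 9.86674 / 2.40498 = 4.10262
The outcome is not rare, so the OR lies further from 1 than the RR.

4.103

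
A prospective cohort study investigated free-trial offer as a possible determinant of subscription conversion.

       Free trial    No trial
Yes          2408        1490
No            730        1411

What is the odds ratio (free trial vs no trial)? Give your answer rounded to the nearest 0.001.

Reading the table with exposure as columns: a = 2408 (Free trial, case), b = 730 (Free trial, non-case), c = 1490 (No trial, case), d = 1411.
OR = (a·d)/(b·c) = (2408 × 1411) / (730 × 1490) = 3397688 / 1087700 = 3.12374
The odds of subscription conversion are about 3.12 times as high in the free trial group.

3.124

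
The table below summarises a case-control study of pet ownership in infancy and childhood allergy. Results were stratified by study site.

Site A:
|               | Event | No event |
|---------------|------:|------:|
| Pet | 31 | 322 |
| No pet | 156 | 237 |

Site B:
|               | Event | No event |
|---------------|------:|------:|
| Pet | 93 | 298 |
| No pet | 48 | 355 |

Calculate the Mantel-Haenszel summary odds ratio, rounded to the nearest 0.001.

0.603

OR_MH = Σ(aᵢdᵢ/nᵢ) / Σ(bᵢcᵢ/nᵢ), where nᵢ is the stratum total.
Stratum 1 (Site A): n = 746; a·d/n = 31·237/746 = 9.8485; b·c/n = 322·156/746 = 67.3351
Stratum 2 (Site B): n = 794; a·d/n = 93·355/794 = 41.5806; b·c/n = 298·48/794 = 18.0151
OR_MH = (9.8485 + 41.5806) / (67.3351 + 18.0151) = 51.4291 / 85.3502 = 0.60257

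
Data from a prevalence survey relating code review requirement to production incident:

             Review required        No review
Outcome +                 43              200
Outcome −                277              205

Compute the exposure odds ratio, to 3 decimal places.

Reading the table with exposure as columns: a = 43 (Review required, case), b = 277 (Review required, non-case), c = 200 (No review, case), d = 205.
OR = (a·d)/(b·c) = (43 × 205) / (277 × 200) = 8815 / 55400 = 0.15912
Exposure is associated with lower odds of production incident (OR = 0.16 < 1).

0.159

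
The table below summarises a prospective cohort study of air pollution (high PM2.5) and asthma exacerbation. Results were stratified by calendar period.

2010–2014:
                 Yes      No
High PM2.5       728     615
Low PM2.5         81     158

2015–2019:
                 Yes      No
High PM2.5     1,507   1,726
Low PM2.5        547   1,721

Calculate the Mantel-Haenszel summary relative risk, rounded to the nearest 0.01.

RR_MH = Σ(aᵢ·n₀ᵢ/nᵢ) / Σ(cᵢ·n₁ᵢ/nᵢ), with n₁ᵢ = aᵢ+bᵢ (exposed), n₀ᵢ = cᵢ+dᵢ (unexposed), nᵢ = n₁ᵢ+n₀ᵢ.
Stratum 1 (2010–2014): n₁ = 1343, n₀ = 239, n = 1582; a·n₀/n = 728·239/1582 = 109.9823; c·n₁/n = 81·1343/1582 = 68.7630
Stratum 2 (2015–2019): n₁ = 3233, n₀ = 2268, n = 5501; a·n₀/n = 1507·2268/5501 = 621.3190; c·n₁/n = 547·3233/5501 = 321.4781
RR_MH = (109.9823 + 621.3190) / (68.7630 + 321.4781) = 731.3013 / 390.2411 = 1.87397

1.87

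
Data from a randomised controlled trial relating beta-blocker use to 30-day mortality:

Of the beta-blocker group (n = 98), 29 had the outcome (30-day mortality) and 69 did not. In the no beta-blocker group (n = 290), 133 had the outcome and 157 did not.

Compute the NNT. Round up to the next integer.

Risk in treated group = 29/98 = 0.29592; risk in control = 133/290 = 0.45862.
Absolute risk reduction = 0.45862 − 0.29592 = 0.16270
NNT = 1 / ARR = 1 / 0.16270 = 6.146 → round up → 7

7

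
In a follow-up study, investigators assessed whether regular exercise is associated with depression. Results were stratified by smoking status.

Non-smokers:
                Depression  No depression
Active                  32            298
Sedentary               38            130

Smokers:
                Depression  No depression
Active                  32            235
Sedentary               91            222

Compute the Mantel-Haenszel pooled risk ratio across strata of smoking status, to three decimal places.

0.418

RR_MH = Σ(aᵢ·n₀ᵢ/nᵢ) / Σ(cᵢ·n₁ᵢ/nᵢ), with n₁ᵢ = aᵢ+bᵢ (exposed), n₀ᵢ = cᵢ+dᵢ (unexposed), nᵢ = n₁ᵢ+n₀ᵢ.
Stratum 1 (Non-smokers): n₁ = 330, n₀ = 168, n = 498; a·n₀/n = 32·168/498 = 10.7952; c·n₁/n = 38·330/498 = 25.1807
Stratum 2 (Smokers): n₁ = 267, n₀ = 313, n = 580; a·n₀/n = 32·313/580 = 17.2690; c·n₁/n = 91·267/580 = 41.8914
RR_MH = (10.7952 + 17.2690) / (25.1807 + 41.8914) = 28.0641 / 67.0721 = 0.41842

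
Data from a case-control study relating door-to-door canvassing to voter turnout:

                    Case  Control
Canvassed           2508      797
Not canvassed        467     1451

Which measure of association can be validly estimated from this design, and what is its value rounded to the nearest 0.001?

9.777

Cells: a = 2508, b = 797, c = 467, d = 1451.
This is a case-control study: participants were sampled on outcome status, so risks in the source population cannot be estimated directly — relative risk is not valid here. The odds ratio is the appropriate measure.
OR = (a·d)/(b·c) = (2508 × 1451) / (797 × 467) = 3639108 / 372199 = 9.77732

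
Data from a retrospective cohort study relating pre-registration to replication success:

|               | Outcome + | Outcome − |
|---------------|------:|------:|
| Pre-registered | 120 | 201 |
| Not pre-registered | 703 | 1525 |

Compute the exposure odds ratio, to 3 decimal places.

1.295

Cells: a = 120, b = 201, c = 703, d = 1525.
OR = (a·d)/(b·c) = (120 × 1525) / (201 × 703) = 183000 / 141303 = 1.29509
The odds of replication success are about 1.30 times as high in the pre-registered group.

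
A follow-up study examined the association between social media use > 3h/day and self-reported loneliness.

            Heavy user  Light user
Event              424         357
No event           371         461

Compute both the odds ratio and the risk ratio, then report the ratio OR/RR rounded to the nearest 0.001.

1.208

Reading the table with exposure as columns: a = 424 (Heavy user, case), b = 371 (Heavy user, non-case), c = 357 (Light user, case), d = 461.
OR = (424·461)/(371·357) = 195464/132447 = 1.47579
Risk in exposed = 424/795 = 0.53333; risk in unexposed = 357/818 = 0.43643; RR = 1.22204
OR/RR = 1.47579 / 1.22204 = 1.20765
The outcome is not rare, so the OR lies further from 1 than the RR.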